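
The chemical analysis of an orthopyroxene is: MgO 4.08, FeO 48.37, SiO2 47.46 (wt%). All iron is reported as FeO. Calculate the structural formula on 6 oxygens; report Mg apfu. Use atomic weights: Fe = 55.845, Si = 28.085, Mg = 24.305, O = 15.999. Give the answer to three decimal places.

0.258 Mg apfu

MgO (M=40.304): mol = 0.10123; Mg = 0.10123, O = 0.10123.
FeO (M=71.844): mol = 0.67326; Fe = 0.67326, O = 0.67326.
SiO2 (M=60.083): mol = 0.78991; Si = 0.78991, O = 1.57982.
ΣO = 2.35431; factor = 6/ΣO = 2.54852.
Mg apfu = 0.10123 × 2.54852 = 0.258.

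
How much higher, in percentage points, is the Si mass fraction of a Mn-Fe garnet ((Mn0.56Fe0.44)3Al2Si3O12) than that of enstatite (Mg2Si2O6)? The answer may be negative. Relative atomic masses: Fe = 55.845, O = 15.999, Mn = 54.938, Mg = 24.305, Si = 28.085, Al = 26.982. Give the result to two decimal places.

-11.00 percentage points

First mineral: 84.255 g Si in 496.218 g formula = 16.98 wt% Si.
Second mineral: 56.170 g Si in 200.774 g formula = 27.98 wt% Si.
16.98% − 27.98% gives a difference of -11.00 percentage points.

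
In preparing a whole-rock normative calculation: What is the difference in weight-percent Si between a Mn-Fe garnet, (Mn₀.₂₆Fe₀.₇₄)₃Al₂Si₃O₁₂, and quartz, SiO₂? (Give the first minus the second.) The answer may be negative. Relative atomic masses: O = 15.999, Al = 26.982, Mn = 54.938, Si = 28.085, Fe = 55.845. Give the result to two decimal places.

Si in (Mn₀.₂₆Fe₀.₇₄)₃Al₂Si₃O₁₂: molar mass 497.035 g/mol; 3×28.085 = 84.255 g → 16.95 wt%.
Si in SiO₂: molar mass 60.083 g/mol; 1×28.085 = 28.085 g → 46.74 wt%.
Difference = 16.95 − 46.74 = -29.79 percentage points.

-29.79 percentage points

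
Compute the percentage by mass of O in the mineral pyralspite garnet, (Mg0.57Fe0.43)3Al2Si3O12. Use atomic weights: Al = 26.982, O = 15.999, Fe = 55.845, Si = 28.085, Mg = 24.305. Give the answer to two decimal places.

Formula mass = 1.71*24.305 + 1.29*55.845 + 2*26.982 + 3*28.085 + 12*15.999 = 443.809 g/mol, of which 191.988 g is O.
So O makes up 191.988/443.809 = 0.4326 of the mass, i.e. 43.26%.

43.26 mass %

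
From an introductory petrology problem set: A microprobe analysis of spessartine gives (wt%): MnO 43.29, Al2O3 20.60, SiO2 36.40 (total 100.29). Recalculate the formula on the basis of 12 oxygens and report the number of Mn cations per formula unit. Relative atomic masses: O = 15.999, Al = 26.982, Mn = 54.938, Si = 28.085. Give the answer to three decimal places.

MnO (M=70.937): mol = 0.61026; Mn = 0.61026, O = 0.61026.
Al2O3 (M=101.961): mol = 0.20204; Al = 0.40408, O = 0.60612.
SiO2 (M=60.083): mol = 0.60583; Si = 0.60583, O = 1.21166.
ΣO = 2.42804; factor = 12/ΣO = 4.94226.
Mn apfu = 0.61026 × 4.94226 = 3.016.

3.016 Mn apfu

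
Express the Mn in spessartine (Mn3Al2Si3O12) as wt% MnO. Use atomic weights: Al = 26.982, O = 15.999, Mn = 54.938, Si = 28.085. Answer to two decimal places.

M(Mn3Al2Si3O12) = 495.021 g/mol; M(MnO) = 70.937 g/mol.
Moles MnO per formula unit = 3 Mn ÷ 1 = 3.0000.
MnO fraction = (3.0000 × 70.937) / 495.021 = 212.811/495.021 = 0.4299.

42.99 wt%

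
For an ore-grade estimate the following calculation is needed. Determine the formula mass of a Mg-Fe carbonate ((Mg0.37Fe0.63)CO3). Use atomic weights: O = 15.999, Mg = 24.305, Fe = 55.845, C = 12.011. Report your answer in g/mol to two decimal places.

The formula mass is the sum 0.37·24.305 + 0.63·55.845 + 1·12.011 + 3·15.999.

104.18 g/mol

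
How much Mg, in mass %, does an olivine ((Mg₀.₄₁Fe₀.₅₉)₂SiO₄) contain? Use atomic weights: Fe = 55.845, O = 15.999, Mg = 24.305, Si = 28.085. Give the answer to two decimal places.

Molar mass of (Mg₀.₄₁Fe₀.₅₉)₂SiO₄: 0.82*24.305 + 1.18*55.845 + 1*28.085 + 4*15.999 = 177.908 g/mol.
Mass of Mg per formula unit: 0.82 × 24.305 = 19.930 g.
Weight fraction Mg = 19.930 / 177.908 = 0.1120.

11.20 mass %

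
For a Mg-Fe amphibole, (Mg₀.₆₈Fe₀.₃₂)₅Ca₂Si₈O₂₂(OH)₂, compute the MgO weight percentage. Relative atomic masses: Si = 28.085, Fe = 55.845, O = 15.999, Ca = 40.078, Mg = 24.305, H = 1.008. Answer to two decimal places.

15.88 wt%

Molar mass of (Mg₀.₆₈Fe₀.₃₂)₅Ca₂Si₈O₂₂(OH)₂ = 3.40*24.305 + 1.60*55.845 + 2*40.078 + 8*28.085 + 24*15.999 + 2*1.008 = 862.817 g/mol.
Each formula unit contains 3.40 Mg, equivalent to 3.40/1 = 3.4000 mol MgO.
M(MgO) = 1×24.305 + 1×15.999 = 40.304 g/mol.
Mass of MgO per formula unit = 3.4000 × 40.304 = 137.034 g.
MgO wt% = 137.034 / 862.817 × 100 = 15.88%.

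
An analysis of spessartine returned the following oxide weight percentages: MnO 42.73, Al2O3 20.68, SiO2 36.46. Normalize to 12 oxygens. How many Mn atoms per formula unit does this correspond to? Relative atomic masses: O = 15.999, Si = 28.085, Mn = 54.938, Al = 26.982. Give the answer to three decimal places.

MnO (M=70.937): mol = 0.60237; Mn = 0.60237, O = 0.60237.
Al2O3 (M=101.961): mol = 0.20282; Al = 0.40564, O = 0.60846.
SiO2 (M=60.083): mol = 0.60683; Si = 0.60683, O = 1.21366.
ΣO = 2.42449; factor = 12/ΣO = 4.94949.
Mn apfu = 0.60237 × 4.94949 = 2.981.

2.981 Mn apfu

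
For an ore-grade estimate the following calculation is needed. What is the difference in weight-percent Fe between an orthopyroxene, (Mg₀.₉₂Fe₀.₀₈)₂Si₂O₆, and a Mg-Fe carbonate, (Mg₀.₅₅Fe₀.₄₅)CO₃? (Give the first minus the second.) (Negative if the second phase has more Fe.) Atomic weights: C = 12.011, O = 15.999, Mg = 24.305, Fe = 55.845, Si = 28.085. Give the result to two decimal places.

-21.17 percentage points

M((Mg₀.₉₂Fe₀.₀₈)₂Si₂O₆) = 205.820 g/mol, so wt% Fe = 8.935/205.820 × 100 = 4.34%.
M((Mg₀.₅₅Fe₀.₄₅)CO₃) = 98.506 g/mol, so wt% Fe = 25.130/98.506 × 100 = 25.51%.
4.34 − 25.51 = -21.17 pp.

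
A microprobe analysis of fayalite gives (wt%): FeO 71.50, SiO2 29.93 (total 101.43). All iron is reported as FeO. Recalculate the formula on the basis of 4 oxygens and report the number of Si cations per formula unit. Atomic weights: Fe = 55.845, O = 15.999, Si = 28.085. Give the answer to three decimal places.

1.001 Si apfu

FeO: 71.50/71.844 = 0.99521 mol → 0.99521 mol Fe, 0.99521 mol O.
SiO2: 29.93/60.083 = 0.49814 mol → 0.49814 mol Si, 0.99628 mol O.
Total oxygen = 1.99149 mol. Normalization factor = 4/1.99149 = 2.00855.
Si per 4 O = 0.49814 × 2.00855 = 1.001.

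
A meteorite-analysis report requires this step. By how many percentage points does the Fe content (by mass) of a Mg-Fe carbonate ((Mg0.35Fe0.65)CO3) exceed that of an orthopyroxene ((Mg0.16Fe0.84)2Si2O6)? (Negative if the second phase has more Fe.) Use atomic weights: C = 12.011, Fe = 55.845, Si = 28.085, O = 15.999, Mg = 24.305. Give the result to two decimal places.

-2.34 percentage points

Fe in (Mg0.35Fe0.65)CO3: molar mass 104.814 g/mol; 0.65×55.845 = 36.299 g → 34.63 wt%.
Fe in (Mg0.16Fe0.84)2Si2O6: molar mass 253.761 g/mol; 1.68×55.845 = 93.820 g → 36.97 wt%.
Difference = 34.63 − 36.97 = -2.34 percentage points.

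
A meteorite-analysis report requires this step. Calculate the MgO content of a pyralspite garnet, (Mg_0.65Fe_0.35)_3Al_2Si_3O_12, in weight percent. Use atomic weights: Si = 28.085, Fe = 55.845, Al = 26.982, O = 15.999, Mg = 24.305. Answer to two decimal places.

Formula mass = 436.239 g/mol.
1.95 Mg → 1.9500 mol MgO per formula unit; M(MgO) = 40.304, so MgO mass = 78.593 g.
78.593/436.239 × 100 = 18.02 wt%.

18.02 wt%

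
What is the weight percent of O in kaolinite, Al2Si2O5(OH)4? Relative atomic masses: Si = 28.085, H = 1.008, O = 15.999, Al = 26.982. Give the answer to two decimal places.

55.78 mass %

M(Al2Si2O5(OH)4) = 258.157 g/mol.
O contributes 9 × 15.999 = 143.991 g per mole.
143.991/258.157 = 0.5578 → 55.78%.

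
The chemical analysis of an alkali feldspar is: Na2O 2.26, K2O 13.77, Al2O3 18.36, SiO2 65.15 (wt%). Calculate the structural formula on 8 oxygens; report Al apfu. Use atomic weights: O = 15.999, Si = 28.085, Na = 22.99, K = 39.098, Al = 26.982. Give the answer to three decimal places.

2.26 wt% Na2O ÷ 61.979 g/mol = 0.03646 mol, giving 0.07292 Na and 0.03646 O.
13.77 wt% K2O ÷ 94.195 g/mol = 0.14619 mol, giving 0.29238 K and 0.14619 O.
18.36 wt% Al2O3 ÷ 101.961 g/mol = 0.18007 mol, giving 0.36014 Al and 0.54021 O.
65.15 wt% SiO2 ÷ 60.083 g/mol = 1.08433 mol, giving 1.08433 Si and 2.16866 O.
Oxygen sums to 2.89152; scaling by 8/2.89152 = 2.76671 puts the formula on 8 O.
Al: 0.36014 × 2.76671 = 0.996 atoms per formula unit.

0.996 Al apfu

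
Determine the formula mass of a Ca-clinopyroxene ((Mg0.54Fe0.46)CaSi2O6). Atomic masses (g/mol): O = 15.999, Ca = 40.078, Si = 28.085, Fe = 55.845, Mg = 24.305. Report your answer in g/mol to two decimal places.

The formula mass is the sum 0.54*24.305 + 0.46*55.845 + 1*40.078 + 2*28.085 + 6*15.999.

231.06 g/mol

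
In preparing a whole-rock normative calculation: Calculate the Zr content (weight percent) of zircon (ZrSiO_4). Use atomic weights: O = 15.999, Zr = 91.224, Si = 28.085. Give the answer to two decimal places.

M(ZrSiO_4) = 183.305 g/mol.
Zr contributes 1 × 91.224 = 91.224 g per mole.
91.224/183.305 = 0.4977 → 49.77%.

49.77 weight percent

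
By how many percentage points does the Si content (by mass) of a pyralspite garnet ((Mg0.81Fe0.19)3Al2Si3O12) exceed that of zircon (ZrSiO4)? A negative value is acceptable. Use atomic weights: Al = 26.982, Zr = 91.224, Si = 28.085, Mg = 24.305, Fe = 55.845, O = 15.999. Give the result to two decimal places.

M((Mg0.81Fe0.19)3Al2Si3O12) = 421.100 g/mol, so wt% Si = 84.255/421.100 × 100 = 20.01%.
M(ZrSiO4) = 183.305 g/mol, so wt% Si = 28.085/183.305 × 100 = 15.32%.
20.01 − 15.32 = 4.69 pp.

4.69 percentage points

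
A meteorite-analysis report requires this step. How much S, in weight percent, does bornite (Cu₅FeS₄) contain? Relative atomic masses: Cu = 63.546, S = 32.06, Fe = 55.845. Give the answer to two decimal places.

M(Cu₅FeS₄) = 501.815 g/mol.
S contributes 4 × 32.06 = 128.240 g per mole.
128.240/501.815 = 0.2556 → 25.56%.

25.56 weight percent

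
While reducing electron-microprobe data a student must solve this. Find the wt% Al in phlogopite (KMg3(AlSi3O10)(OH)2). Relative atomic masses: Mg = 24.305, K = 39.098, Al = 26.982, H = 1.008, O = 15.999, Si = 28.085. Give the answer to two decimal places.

Molar mass of KMg3(AlSi3O10)(OH)2: 1·39.098 + 3·24.305 + 1·26.982 + 3·28.085 + 12·15.999 + 2·1.008 = 417.254 g/mol.
Mass of Al per formula unit: 1 × 26.982 = 26.982 g.
Weight fraction Al = 26.982 / 417.254 = 0.0647.

6.47 weight percent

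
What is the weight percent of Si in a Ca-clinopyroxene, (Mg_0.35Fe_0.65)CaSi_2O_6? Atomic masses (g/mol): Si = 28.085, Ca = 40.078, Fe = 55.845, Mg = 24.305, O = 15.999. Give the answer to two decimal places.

23.70 mass %

Formula mass = 0.35×24.305 + 0.65×55.845 + 1×40.078 + 2×28.085 + 6×15.999 = 237.048 g/mol, of which 56.170 g is Si.
So Si makes up 56.170/237.048 = 0.2370 of the mass, i.e. 23.70%.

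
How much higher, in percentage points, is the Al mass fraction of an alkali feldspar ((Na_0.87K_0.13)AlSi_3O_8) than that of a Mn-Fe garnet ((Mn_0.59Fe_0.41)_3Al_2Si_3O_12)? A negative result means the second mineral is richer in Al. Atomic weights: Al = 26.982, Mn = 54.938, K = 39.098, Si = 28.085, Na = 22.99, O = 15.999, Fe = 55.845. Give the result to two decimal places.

-0.67 percentage points

M((Na_0.87K_0.13)AlSi_3O_8) = 264.313 g/mol, so wt% Al = 26.982/264.313 × 100 = 10.21%.
M((Mn_0.59Fe_0.41)_3Al_2Si_3O_12) = 496.137 g/mol, so wt% Al = 53.964/496.137 × 100 = 10.88%.
10.21 − 10.88 = -0.67 pp.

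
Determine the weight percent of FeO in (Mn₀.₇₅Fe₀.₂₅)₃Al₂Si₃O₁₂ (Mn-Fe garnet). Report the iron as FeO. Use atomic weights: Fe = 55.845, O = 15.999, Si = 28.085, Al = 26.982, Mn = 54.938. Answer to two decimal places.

M((Mn₀.₇₅Fe₀.₂₅)₃Al₂Si₃O₁₂) = 495.701 g/mol; M(FeO) = 71.844 g/mol.
Moles FeO per formula unit = 0.75 Fe ÷ 1 = 0.7500.
FeO fraction = (0.7500 × 71.844) / 495.701 = 53.883/495.701 = 0.1087.

10.87 wt%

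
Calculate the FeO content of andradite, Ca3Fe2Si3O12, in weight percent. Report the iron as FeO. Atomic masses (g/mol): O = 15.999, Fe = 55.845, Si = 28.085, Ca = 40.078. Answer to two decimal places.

28.28 wt%

Formula mass = 508.167 g/mol.
2 Fe → 2.0000 mol FeO per formula unit; M(FeO) = 71.844, so FeO mass = 143.688 g.
143.688/508.167 × 100 = 28.28 wt%.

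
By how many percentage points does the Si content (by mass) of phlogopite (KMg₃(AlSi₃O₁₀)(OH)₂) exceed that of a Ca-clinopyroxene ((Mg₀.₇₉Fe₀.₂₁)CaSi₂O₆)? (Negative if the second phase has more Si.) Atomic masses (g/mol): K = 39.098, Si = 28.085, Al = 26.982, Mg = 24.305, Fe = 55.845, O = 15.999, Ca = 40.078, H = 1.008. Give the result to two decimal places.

Si in KMg₃(AlSi₃O₁₀)(OH)₂: molar mass 417.254 g/mol; 3×28.085 = 84.255 g → 20.19 wt%.
Si in (Mg₀.₇₉Fe₀.₂₁)CaSi₂O₆: molar mass 223.170 g/mol; 2×28.085 = 56.170 g → 25.17 wt%.
Difference = 20.19 − 25.17 = -4.98 percentage points.

-4.98 percentage points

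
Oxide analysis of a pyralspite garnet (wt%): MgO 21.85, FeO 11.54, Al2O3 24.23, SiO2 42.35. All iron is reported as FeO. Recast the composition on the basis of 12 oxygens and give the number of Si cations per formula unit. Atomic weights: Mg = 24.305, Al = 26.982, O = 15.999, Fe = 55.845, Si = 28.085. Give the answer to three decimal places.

21.85 wt% MgO ÷ 40.304 g/mol = 0.54213 mol, giving 0.54213 Mg and 0.54213 O.
11.54 wt% FeO ÷ 71.844 g/mol = 0.16063 mol, giving 0.16063 Fe and 0.16063 O.
24.23 wt% Al2O3 ÷ 101.961 g/mol = 0.23764 mol, giving 0.47528 Al and 0.71292 O.
42.35 wt% SiO2 ÷ 60.083 g/mol = 0.70486 mol, giving 0.70486 Si and 1.40972 O.
Oxygen sums to 2.82540; scaling by 12/2.82540 = 4.24719 puts the formula on 12 O.
Si: 0.70486 × 4.24719 = 2.994 atoms per formula unit.

2.994 Si apfu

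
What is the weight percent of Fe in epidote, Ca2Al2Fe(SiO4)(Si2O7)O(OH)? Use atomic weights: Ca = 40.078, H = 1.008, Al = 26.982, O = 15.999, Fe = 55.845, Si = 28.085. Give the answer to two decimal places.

11.56 wt%

Formula mass = 2×40.078 + 2×26.982 + 1×55.845 + 3×28.085 + 13×15.999 + 1×1.008 = 483.215 g/mol, of which 55.845 g is Fe.
So Fe makes up 55.845/483.215 = 0.1156 of the mass, i.e. 11.56%.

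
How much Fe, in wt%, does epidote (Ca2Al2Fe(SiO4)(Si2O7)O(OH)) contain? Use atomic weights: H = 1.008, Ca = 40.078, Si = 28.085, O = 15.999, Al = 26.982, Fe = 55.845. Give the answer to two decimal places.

Molar mass of Ca2Al2Fe(SiO4)(Si2O7)O(OH): 2·40.078 + 2·26.982 + 1·55.845 + 3·28.085 + 13·15.999 + 1·1.008 = 483.215 g/mol.
Mass of Fe per formula unit: 1 × 55.845 = 55.845 g.
Weight fraction Fe = 55.845 / 483.215 = 0.1156.

11.56 wt%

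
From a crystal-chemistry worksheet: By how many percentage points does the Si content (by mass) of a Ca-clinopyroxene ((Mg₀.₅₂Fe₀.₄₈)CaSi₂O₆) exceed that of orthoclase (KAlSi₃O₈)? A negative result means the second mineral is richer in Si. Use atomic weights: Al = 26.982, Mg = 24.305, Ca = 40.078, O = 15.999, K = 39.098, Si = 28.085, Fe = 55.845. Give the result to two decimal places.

-6.03 percentage points

M((Mg₀.₅₂Fe₀.₄₈)CaSi₂O₆) = 231.686 g/mol, so wt% Si = 56.170/231.686 × 100 = 24.24%.
M(KAlSi₃O₈) = 278.327 g/mol, so wt% Si = 84.255/278.327 × 100 = 30.27%.
24.24 − 30.27 = -6.03 pp.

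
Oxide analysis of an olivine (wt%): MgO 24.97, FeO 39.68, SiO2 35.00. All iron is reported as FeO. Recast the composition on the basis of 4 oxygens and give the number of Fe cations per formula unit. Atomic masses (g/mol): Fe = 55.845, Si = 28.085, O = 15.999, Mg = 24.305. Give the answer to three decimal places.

0.945 Fe apfu

MgO (M=40.304): mol = 0.61954; Mg = 0.61954, O = 0.61954.
FeO (M=71.844): mol = 0.55231; Fe = 0.55231, O = 0.55231.
SiO2 (M=60.083): mol = 0.58253; Si = 0.58253, O = 1.16506.
ΣO = 2.33691; factor = 4/ΣO = 1.71166.
Fe apfu = 0.55231 × 1.71166 = 0.945.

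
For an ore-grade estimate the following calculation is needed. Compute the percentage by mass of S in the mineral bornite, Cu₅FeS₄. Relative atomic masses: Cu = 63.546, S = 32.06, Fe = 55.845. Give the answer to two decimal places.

Molar mass of Cu₅FeS₄: 5·63.546 + 1·55.845 + 4·32.06 = 501.815 g/mol.
Mass of S per formula unit: 4 × 32.06 = 128.240 g.
Weight fraction S = 128.240 / 501.815 = 0.2556.

25.56 wt%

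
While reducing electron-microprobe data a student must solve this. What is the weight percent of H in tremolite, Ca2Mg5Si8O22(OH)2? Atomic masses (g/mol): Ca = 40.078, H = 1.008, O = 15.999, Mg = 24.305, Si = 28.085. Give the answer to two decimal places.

Formula mass = 2×40.078 + 5×24.305 + 8×28.085 + 24×15.999 + 2×1.008 = 812.353 g/mol, of which 2.016 g is H.
So H makes up 2.016/812.353 = 0.0025 of the mass, i.e. 0.25%.

0.25 mass %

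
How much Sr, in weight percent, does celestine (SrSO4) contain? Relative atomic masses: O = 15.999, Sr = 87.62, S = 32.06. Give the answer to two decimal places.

47.70 weight percent

Molar mass of SrSO4: 1×87.62 + 1×32.06 + 4×15.999 = 183.676 g/mol.
Mass of Sr per formula unit: 1 × 87.62 = 87.620 g.
Weight fraction Sr = 87.620 / 183.676 = 0.4770.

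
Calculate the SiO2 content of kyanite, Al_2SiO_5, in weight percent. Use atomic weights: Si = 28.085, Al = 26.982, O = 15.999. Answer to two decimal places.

M(Al_2SiO_5) = 162.044 g/mol; M(SiO2) = 60.083 g/mol.
Moles SiO2 per formula unit = 1 Si ÷ 1 = 1.0000.
SiO2 fraction = (1.0000 × 60.083) / 162.044 = 60.083/162.044 = 0.3708.

37.08 wt%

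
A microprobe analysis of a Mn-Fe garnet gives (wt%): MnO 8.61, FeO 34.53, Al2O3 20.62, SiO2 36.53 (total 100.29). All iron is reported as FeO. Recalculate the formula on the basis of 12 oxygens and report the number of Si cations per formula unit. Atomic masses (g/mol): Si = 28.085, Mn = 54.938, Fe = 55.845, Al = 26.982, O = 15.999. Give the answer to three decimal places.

3.009 Si apfu

MnO (M=70.937): mol = 0.12138; Mn = 0.12138, O = 0.12138.
FeO (M=71.844): mol = 0.48062; Fe = 0.48062, O = 0.48062.
Al2O3 (M=101.961): mol = 0.20223; Al = 0.40446, O = 0.60669.
SiO2 (M=60.083): mol = 0.60799; Si = 0.60799, O = 1.21598.
ΣO = 2.42467; factor = 12/ΣO = 4.94913.
Si apfu = 0.60799 × 4.94913 = 3.009.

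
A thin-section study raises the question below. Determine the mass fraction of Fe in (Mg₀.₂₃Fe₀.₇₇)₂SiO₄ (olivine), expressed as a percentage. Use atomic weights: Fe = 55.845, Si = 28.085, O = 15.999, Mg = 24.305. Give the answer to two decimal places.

45.44 weight percent

Formula mass = 0.46·24.305 + 1.54·55.845 + 1·28.085 + 4·15.999 = 189.263 g/mol, of which 86.001 g is Fe.
So Fe makes up 86.001/189.263 = 0.4544 of the mass, i.e. 45.44%.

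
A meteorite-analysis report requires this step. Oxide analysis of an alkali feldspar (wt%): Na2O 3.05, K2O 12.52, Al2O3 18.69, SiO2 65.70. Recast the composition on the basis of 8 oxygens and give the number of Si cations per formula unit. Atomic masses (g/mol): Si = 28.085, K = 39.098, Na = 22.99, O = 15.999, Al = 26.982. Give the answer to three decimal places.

Na2O (M=61.979): mol = 0.04921; Na = 0.09842, O = 0.04921.
K2O (M=94.195): mol = 0.13292; K = 0.26584, O = 0.13292.
Al2O3 (M=101.961): mol = 0.18331; Al = 0.36662, O = 0.54993.
SiO2 (M=60.083): mol = 1.09349; Si = 1.09349, O = 2.18698.
ΣO = 2.91904; factor = 8/ΣO = 2.74063.
Si apfu = 1.09349 × 2.74063 = 2.997.

2.997 Si apfu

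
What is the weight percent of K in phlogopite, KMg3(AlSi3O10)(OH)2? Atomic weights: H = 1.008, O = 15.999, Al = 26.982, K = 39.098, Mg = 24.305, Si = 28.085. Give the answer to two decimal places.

M(KMg3(AlSi3O10)(OH)2) = 417.254 g/mol.
K contributes 1 × 39.098 = 39.098 g per mole.
39.098/417.254 = 0.0937 → 9.37%.

9.37 weight percent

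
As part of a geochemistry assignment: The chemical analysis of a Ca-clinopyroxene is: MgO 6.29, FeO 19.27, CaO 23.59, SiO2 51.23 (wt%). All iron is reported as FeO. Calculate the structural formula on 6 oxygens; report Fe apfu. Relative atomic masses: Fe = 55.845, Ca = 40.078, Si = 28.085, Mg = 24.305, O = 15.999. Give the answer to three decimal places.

0.631 Fe apfu

MgO (M=40.304): mol = 0.15606; Mg = 0.15606, O = 0.15606.
FeO (M=71.844): mol = 0.26822; Fe = 0.26822, O = 0.26822.
CaO (M=56.077): mol = 0.42067; Ca = 0.42067, O = 0.42067.
SiO2 (M=60.083): mol = 0.85265; Si = 0.85265, O = 1.70530.
ΣO = 2.55025; factor = 6/ΣO = 2.35271.
Fe apfu = 0.26822 × 2.35271 = 0.631.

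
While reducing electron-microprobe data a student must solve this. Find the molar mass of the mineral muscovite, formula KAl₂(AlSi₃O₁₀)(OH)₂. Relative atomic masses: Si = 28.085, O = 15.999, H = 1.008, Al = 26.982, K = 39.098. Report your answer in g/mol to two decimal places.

K: 1 × 39.098 = 39.0980
Al: 3 × 26.982 = 80.9460
Si: 3 × 28.085 = 84.2550
O: 12 × 15.999 = 191.9880
H: 2 × 1.008 = 2.0160
Summing the contributions gives the formula mass.

398.30 g/mol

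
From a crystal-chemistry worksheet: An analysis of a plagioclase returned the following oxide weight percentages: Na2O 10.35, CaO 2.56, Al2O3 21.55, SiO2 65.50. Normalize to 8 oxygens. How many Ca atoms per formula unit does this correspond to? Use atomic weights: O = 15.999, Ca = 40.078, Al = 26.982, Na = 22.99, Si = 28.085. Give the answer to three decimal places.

0.121 Ca apfu

Na2O: 10.35/61.979 = 0.16699 mol → 0.33398 mol Na, 0.16699 mol O.
CaO: 2.56/56.077 = 0.04565 mol → 0.04565 mol Ca, 0.04565 mol O.
Al2O3: 21.55/101.961 = 0.21136 mol → 0.42272 mol Al, 0.63408 mol O.
SiO2: 65.50/60.083 = 1.09016 mol → 1.09016 mol Si, 2.18032 mol O.
Total oxygen = 3.02704 mol. Normalization factor = 8/3.02704 = 2.64285.
Ca per 8 O = 0.04565 × 2.64285 = 0.121.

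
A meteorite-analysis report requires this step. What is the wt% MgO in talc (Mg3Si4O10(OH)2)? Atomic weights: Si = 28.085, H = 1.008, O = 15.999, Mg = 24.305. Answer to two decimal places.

Formula mass = 379.259 g/mol.
3 Mg → 3.0000 mol MgO per formula unit; M(MgO) = 40.304, so MgO mass = 120.912 g.
120.912/379.259 × 100 = 31.88 wt%.

31.88 wt%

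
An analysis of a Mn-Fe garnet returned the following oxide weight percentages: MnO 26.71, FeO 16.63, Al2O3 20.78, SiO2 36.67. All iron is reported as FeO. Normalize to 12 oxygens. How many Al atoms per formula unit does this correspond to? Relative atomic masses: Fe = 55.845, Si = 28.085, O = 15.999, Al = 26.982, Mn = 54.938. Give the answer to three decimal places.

26.71 wt% MnO ÷ 70.937 g/mol = 0.37653 mol, giving 0.37653 Mn and 0.37653 O.
16.63 wt% FeO ÷ 71.844 g/mol = 0.23147 mol, giving 0.23147 Fe and 0.23147 O.
20.78 wt% Al2O3 ÷ 101.961 g/mol = 0.20380 mol, giving 0.40760 Al and 0.61140 O.
36.67 wt% SiO2 ÷ 60.083 g/mol = 0.61032 mol, giving 0.61032 Si and 1.22064 O.
Oxygen sums to 2.44004; scaling by 12/2.44004 = 4.91795 puts the formula on 12 O.
Al: 0.40760 × 4.91795 = 2.005 atoms per formula unit.

2.005 Al apfu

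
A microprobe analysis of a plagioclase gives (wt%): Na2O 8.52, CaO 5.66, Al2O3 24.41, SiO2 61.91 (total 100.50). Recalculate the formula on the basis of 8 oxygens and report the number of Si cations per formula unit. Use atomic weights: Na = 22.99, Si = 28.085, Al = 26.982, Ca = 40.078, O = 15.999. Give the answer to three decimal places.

2.732 Si apfu

8.52 wt% Na2O ÷ 61.979 g/mol = 0.13747 mol, giving 0.27494 Na and 0.13747 O.
5.66 wt% CaO ÷ 56.077 g/mol = 0.10093 mol, giving 0.10093 Ca and 0.10093 O.
24.41 wt% Al2O3 ÷ 101.961 g/mol = 0.23941 mol, giving 0.47882 Al and 0.71823 O.
61.91 wt% SiO2 ÷ 60.083 g/mol = 1.03041 mol, giving 1.03041 Si and 2.06082 O.
Oxygen sums to 3.01745; scaling by 8/3.01745 = 2.65125 puts the formula on 8 O.
Si: 1.03041 × 2.65125 = 2.732 atoms per formula unit.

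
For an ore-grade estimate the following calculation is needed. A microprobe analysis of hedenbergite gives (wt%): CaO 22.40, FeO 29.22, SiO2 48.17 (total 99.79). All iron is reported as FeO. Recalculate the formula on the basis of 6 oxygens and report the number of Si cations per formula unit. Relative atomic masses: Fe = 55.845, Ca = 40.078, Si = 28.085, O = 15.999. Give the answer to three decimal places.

CaO: 22.40/56.077 = 0.39945 mol → 0.39945 mol Ca, 0.39945 mol O.
FeO: 29.22/71.844 = 0.40671 mol → 0.40671 mol Fe, 0.40671 mol O.
SiO2: 48.17/60.083 = 0.80172 mol → 0.80172 mol Si, 1.60344 mol O.
Total oxygen = 2.40960 mol. Normalization factor = 6/2.40960 = 2.49004.
Si per 6 O = 0.80172 × 2.49004 = 1.996.

1.996 Si apfu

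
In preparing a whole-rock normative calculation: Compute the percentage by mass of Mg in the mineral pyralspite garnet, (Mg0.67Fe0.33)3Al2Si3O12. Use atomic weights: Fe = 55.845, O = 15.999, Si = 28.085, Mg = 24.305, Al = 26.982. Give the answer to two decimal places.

11.25 weight percent

Formula mass = 2.01·24.305 + 0.99·55.845 + 2·26.982 + 3·28.085 + 12·15.999 = 434.347 g/mol, of which 48.853 g is Mg.
So Mg makes up 48.853/434.347 = 0.1125 of the mass, i.e. 11.25%.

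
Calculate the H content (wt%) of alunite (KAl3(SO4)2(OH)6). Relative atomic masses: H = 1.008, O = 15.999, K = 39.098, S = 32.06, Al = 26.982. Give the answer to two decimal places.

Formula mass = 1*39.098 + 3*26.982 + 2*32.06 + 14*15.999 + 6*1.008 = 414.198 g/mol, of which 6.048 g is H.
So H makes up 6.048/414.198 = 0.0146 of the mass, i.e. 1.46%.

1.46 wt%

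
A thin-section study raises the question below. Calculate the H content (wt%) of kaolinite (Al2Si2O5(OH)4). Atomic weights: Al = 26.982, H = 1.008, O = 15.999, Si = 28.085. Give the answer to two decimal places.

Formula mass = 2*26.982 + 2*28.085 + 9*15.999 + 4*1.008 = 258.157 g/mol, of which 4.032 g is H.
So H makes up 4.032/258.157 = 0.0156 of the mass, i.e. 1.56%.

1.56 wt%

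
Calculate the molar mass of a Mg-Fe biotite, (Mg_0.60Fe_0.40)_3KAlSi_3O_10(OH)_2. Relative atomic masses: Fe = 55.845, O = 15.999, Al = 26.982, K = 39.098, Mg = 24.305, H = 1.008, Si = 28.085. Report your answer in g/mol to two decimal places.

Mg: 1.80 × 24.305 = 43.7490
Fe: 1.20 × 55.845 = 67.0140
K: 1 × 39.098 = 39.0980
Al: 1 × 26.982 = 26.9820
Si: 3 × 28.085 = 84.2550
O: 12 × 15.999 = 191.9880
H: 2 × 1.008 = 2.0160
Summing the contributions gives the formula mass.

455.10 g/mol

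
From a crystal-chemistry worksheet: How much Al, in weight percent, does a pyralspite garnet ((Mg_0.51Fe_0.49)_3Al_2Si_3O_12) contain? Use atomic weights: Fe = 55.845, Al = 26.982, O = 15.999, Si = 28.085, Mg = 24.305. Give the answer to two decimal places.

Molar mass of (Mg_0.51Fe_0.49)_3Al_2Si_3O_12: 1.53·24.305 + 1.47·55.845 + 2·26.982 + 3·28.085 + 12·15.999 = 449.486 g/mol.
Mass of Al per formula unit: 2 × 26.982 = 53.964 g.
Weight fraction Al = 53.964 / 449.486 = 0.1201.

12.01 weight percent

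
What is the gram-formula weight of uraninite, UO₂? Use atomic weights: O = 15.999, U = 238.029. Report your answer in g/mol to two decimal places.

M = 1*238.029 + 2*15.999

270.03 g/mol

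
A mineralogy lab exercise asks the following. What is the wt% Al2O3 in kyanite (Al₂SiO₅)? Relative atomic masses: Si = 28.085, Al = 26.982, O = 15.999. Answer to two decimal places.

Formula mass = 162.044 g/mol.
2 Al → 1.0000 mol Al2O3 per formula unit; M(Al2O3) = 101.961, so Al2O3 mass = 101.961 g.
101.961/162.044 × 100 = 62.92 wt%.

62.92 wt%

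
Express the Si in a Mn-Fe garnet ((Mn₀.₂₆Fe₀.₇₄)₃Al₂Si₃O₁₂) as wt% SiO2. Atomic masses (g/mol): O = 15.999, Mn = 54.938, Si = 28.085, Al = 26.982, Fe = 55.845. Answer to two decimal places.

36.26 wt%

Molar mass of (Mn₀.₂₆Fe₀.₇₄)₃Al₂Si₃O₁₂ = 0.78*54.938 + 2.22*55.845 + 2*26.982 + 3*28.085 + 12*15.999 = 497.035 g/mol.
Each formula unit contains 3 Si, equivalent to 3/1 = 3.0000 mol SiO2.
M(SiO2) = 1×28.085 + 2×15.999 = 60.083 g/mol.
Mass of SiO2 per formula unit = 3.0000 × 60.083 = 180.249 g.
SiO2 wt% = 180.249 / 497.035 × 100 = 36.26%.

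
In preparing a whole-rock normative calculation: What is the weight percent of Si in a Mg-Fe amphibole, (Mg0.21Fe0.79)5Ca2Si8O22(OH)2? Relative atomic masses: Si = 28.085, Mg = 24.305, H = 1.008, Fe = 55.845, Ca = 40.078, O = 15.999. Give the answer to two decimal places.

M((Mg0.21Fe0.79)5Ca2Si8O22(OH)2) = 936.936 g/mol.
Si contributes 8 × 28.085 = 224.680 g per mole.
224.680/936.936 = 0.2398 → 23.98%.

23.98 mass %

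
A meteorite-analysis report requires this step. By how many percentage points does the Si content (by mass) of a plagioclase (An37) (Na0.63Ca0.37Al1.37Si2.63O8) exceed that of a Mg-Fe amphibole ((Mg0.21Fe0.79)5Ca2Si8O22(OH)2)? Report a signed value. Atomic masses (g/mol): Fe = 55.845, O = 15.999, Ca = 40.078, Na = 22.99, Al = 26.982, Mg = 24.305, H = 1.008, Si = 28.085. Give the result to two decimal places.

M(Na0.63Ca0.37Al1.37Si2.63O8) = 268.133 g/mol, so wt% Si = 73.864/268.133 × 100 = 27.55%.
M((Mg0.21Fe0.79)5Ca2Si8O22(OH)2) = 936.936 g/mol, so wt% Si = 224.680/936.936 × 100 = 23.98%.
27.55 − 23.98 = 3.57 pp.

3.57 percentage points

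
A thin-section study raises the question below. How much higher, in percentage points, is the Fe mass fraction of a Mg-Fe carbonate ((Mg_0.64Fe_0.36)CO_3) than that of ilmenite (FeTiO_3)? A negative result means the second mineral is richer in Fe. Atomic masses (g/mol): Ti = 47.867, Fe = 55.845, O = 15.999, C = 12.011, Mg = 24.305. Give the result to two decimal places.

First mineral: 20.104 g Fe in 95.667 g formula = 21.01 wt% Fe.
Second mineral: 55.845 g Fe in 151.709 g formula = 36.81 wt% Fe.
21.01% − 36.81% gives a difference of -15.80 percentage points.

-15.80 percentage points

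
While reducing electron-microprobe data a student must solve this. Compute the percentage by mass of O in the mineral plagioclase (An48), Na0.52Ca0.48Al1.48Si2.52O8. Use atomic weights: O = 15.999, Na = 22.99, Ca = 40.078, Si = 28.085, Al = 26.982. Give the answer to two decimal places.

Molar mass of Na0.52Ca0.48Al1.48Si2.52O8: 0.52×22.99 + 0.48×40.078 + 1.48×26.982 + 2.52×28.085 + 8×15.999 = 269.892 g/mol.
Mass of O per formula unit: 8 × 15.999 = 127.992 g.
Weight fraction O = 127.992 / 269.892 = 0.4742.

47.42 weight percent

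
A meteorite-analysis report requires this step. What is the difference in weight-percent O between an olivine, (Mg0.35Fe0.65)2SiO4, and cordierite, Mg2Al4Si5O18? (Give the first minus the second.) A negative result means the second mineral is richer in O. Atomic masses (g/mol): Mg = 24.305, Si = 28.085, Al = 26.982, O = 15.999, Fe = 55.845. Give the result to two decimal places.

-14.01 percentage points

O in (Mg0.35Fe0.65)2SiO4: molar mass 181.693 g/mol; 4×15.999 = 63.996 g → 35.22 wt%.
O in Mg2Al4Si5O18: molar mass 584.945 g/mol; 18×15.999 = 287.982 g → 49.23 wt%.
Difference = 35.22 − 49.23 = -14.01 percentage points.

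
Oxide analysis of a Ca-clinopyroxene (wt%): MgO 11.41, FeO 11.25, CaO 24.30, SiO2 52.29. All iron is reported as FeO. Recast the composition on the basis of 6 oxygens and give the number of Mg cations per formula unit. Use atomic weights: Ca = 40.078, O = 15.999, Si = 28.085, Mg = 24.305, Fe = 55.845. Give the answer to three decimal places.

0.650 Mg apfu

11.41 wt% MgO ÷ 40.304 g/mol = 0.28310 mol, giving 0.28310 Mg and 0.28310 O.
11.25 wt% FeO ÷ 71.844 g/mol = 0.15659 mol, giving 0.15659 Fe and 0.15659 O.
24.30 wt% CaO ÷ 56.077 g/mol = 0.43333 mol, giving 0.43333 Ca and 0.43333 O.
52.29 wt% SiO2 ÷ 60.083 g/mol = 0.87030 mol, giving 0.87030 Si and 1.74060 O.
Oxygen sums to 2.61362; scaling by 6/2.61362 = 2.29567 puts the formula on 6 O.
Mg: 0.28310 × 2.29567 = 0.650 atoms per formula unit.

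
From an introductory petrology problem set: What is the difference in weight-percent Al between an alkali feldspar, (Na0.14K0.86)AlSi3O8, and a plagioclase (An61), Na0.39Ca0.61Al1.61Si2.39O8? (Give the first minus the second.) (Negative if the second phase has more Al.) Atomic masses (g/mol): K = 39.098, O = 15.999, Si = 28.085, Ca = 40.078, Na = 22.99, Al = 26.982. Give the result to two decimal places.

M((Na0.14K0.86)AlSi3O8) = 276.072 g/mol, so wt% Al = 26.982/276.072 × 100 = 9.77%.
M(Na0.39Ca0.61Al1.61Si2.39O8) = 271.970 g/mol, so wt% Al = 43.441/271.970 × 100 = 15.97%.
9.77 − 15.97 = -6.20 pp.

-6.20 percentage points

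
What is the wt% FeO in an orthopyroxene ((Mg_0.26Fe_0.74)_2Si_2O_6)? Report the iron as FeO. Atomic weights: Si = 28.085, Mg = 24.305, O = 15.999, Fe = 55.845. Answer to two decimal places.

Formula mass = 247.453 g/mol.
1.48 Fe → 1.4800 mol FeO per formula unit; M(FeO) = 71.844, so FeO mass = 106.329 g.
106.329/247.453 × 100 = 42.97 wt%.

42.97 wt%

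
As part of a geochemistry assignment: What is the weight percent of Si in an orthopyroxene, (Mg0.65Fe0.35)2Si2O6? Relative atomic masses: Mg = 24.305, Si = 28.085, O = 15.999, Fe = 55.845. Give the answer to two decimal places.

Molar mass of (Mg0.65Fe0.35)2Si2O6: 1.30*24.305 + 0.70*55.845 + 2*28.085 + 6*15.999 = 222.852 g/mol.
Mass of Si per formula unit: 2 × 28.085 = 56.170 g.
Weight fraction Si = 56.170 / 222.852 = 0.2521.

25.21 weight percent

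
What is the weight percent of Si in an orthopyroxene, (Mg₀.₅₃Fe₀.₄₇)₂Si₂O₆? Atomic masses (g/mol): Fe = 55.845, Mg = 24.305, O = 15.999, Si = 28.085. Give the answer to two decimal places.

Molar mass of (Mg₀.₅₃Fe₀.₄₇)₂Si₂O₆: 1.06·24.305 + 0.94·55.845 + 2·28.085 + 6·15.999 = 230.422 g/mol.
Mass of Si per formula unit: 2 × 28.085 = 56.170 g.
Weight fraction Si = 56.170 / 230.422 = 0.2438.

24.38 wt%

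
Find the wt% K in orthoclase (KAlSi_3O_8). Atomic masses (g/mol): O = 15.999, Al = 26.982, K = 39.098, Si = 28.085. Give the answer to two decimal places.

14.05 wt%

M(KAlSi_3O_8) = 278.327 g/mol.
K contributes 1 × 39.098 = 39.098 g per mole.
39.098/278.327 = 0.1405 → 14.05%.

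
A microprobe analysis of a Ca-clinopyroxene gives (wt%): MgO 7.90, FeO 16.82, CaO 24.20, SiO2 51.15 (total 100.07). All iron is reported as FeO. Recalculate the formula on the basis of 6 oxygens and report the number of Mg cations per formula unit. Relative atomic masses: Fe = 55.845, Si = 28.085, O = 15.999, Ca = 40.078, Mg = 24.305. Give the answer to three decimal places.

0.459 Mg apfu

MgO (M=40.304): mol = 0.19601; Mg = 0.19601, O = 0.19601.
FeO (M=71.844): mol = 0.23412; Fe = 0.23412, O = 0.23412.
CaO (M=56.077): mol = 0.43155; Ca = 0.43155, O = 0.43155.
SiO2 (M=60.083): mol = 0.85132; Si = 0.85132, O = 1.70264.
ΣO = 2.56432; factor = 6/ΣO = 2.33980.
Mg apfu = 0.19601 × 2.33980 = 0.459.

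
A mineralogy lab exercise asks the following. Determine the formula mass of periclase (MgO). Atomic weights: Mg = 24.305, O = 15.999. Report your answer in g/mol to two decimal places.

40.30 g/mol

M = 1×24.305 + 1×15.999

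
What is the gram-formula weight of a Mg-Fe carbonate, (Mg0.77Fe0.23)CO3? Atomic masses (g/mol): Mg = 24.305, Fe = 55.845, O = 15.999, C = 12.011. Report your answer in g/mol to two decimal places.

M = 0.77×24.305 + 0.23×55.845 + 1×12.011 + 3×15.999

91.57 g/mol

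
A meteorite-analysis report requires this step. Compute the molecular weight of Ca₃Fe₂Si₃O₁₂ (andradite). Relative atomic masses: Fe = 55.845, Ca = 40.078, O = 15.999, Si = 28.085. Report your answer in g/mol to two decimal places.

M = 3×40.078 + 2×55.845 + 3×28.085 + 12×15.999

508.17 g/mol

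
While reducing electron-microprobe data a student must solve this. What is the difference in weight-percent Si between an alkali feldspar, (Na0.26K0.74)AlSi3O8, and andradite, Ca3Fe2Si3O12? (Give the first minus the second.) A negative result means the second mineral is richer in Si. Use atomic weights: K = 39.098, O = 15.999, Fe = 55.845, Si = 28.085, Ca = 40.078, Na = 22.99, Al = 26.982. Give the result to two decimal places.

First mineral: 84.255 g Si in 274.139 g formula = 30.73 wt% Si.
Second mineral: 84.255 g Si in 508.167 g formula = 16.58 wt% Si.
30.73% − 16.58% gives a difference of 14.15 percentage points.

14.15 percentage points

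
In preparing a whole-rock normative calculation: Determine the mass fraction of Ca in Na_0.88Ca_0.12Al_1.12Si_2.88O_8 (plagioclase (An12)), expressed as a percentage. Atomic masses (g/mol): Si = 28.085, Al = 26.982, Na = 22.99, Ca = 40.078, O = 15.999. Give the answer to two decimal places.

1.82 weight percent

Molar mass of Na_0.88Ca_0.12Al_1.12Si_2.88O_8: 0.88×22.99 + 0.12×40.078 + 1.12×26.982 + 2.88×28.085 + 8×15.999 = 264.137 g/mol.
Mass of Ca per formula unit: 0.12 × 40.078 = 4.809 g.
Weight fraction Ca = 4.809 / 264.137 = 0.0182.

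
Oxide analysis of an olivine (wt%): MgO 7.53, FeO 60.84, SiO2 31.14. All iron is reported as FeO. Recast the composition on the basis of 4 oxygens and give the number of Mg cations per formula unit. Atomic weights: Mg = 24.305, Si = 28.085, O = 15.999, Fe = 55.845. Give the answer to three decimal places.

0.361 Mg apfu

7.53 wt% MgO ÷ 40.304 g/mol = 0.18683 mol, giving 0.18683 Mg and 0.18683 O.
60.84 wt% FeO ÷ 71.844 g/mol = 0.84683 mol, giving 0.84683 Fe and 0.84683 O.
31.14 wt% SiO2 ÷ 60.083 g/mol = 0.51828 mol, giving 0.51828 Si and 1.03656 O.
Oxygen sums to 2.07022; scaling by 4/2.07022 = 1.93216 puts the formula on 4 O.
Mg: 0.18683 × 1.93216 = 0.361 atoms per formula unit.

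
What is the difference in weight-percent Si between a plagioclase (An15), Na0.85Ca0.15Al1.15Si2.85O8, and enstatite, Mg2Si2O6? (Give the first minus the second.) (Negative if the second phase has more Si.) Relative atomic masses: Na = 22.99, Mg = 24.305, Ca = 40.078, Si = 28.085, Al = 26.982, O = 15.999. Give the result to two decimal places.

Si in Na0.85Ca0.15Al1.15Si2.85O8: molar mass 264.617 g/mol; 2.85×28.085 = 80.042 g → 30.25 wt%.
Si in Mg2Si2O6: molar mass 200.774 g/mol; 2×28.085 = 56.170 g → 27.98 wt%.
Difference = 30.25 − 27.98 = 2.27 percentage points.

2.27 percentage points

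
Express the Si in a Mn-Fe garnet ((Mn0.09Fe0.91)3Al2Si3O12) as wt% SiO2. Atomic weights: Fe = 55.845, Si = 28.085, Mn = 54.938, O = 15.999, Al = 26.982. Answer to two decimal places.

M((Mn0.09Fe0.91)3Al2Si3O12) = 497.497 g/mol; M(SiO2) = 60.083 g/mol.
Moles SiO2 per formula unit = 3 Si ÷ 1 = 3.0000.
SiO2 fraction = (3.0000 × 60.083) / 497.497 = 180.249/497.497 = 0.3623.

36.23 wt%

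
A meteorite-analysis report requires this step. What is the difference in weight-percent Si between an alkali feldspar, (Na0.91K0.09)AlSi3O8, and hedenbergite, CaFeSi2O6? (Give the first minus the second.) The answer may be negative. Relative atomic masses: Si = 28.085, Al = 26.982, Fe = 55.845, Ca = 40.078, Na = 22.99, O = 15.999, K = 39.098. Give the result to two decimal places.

First mineral: 84.255 g Si in 263.669 g formula = 31.95 wt% Si.
Second mineral: 56.170 g Si in 248.087 g formula = 22.64 wt% Si.
31.95% − 22.64% gives a difference of 9.31 percentage points.

9.31 percentage points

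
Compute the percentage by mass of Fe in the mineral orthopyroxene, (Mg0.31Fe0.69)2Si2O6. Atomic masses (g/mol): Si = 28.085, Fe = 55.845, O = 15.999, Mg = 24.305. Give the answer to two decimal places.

Molar mass of (Mg0.31Fe0.69)2Si2O6: 0.62*24.305 + 1.38*55.845 + 2*28.085 + 6*15.999 = 244.299 g/mol.
Mass of Fe per formula unit: 1.38 × 55.845 = 77.066 g.
Weight fraction Fe = 77.066 / 244.299 = 0.3155.

31.55 wt%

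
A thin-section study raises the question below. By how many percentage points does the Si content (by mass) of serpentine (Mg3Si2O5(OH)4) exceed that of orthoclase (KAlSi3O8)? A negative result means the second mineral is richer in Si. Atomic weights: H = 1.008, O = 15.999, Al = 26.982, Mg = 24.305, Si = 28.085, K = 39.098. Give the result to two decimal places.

-10.00 percentage points

Si in Mg3Si2O5(OH)4: molar mass 277.108 g/mol; 2×28.085 = 56.170 g → 20.27 wt%.
Si in KAlSi3O8: molar mass 278.327 g/mol; 3×28.085 = 84.255 g → 30.27 wt%.
Difference = 20.27 − 30.27 = -10.00 percentage points.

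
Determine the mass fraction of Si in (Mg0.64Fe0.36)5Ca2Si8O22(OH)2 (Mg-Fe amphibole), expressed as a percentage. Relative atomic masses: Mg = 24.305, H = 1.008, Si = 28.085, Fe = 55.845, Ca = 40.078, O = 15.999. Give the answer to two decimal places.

Molar mass of (Mg0.64Fe0.36)5Ca2Si8O22(OH)2: 3.20*24.305 + 1.80*55.845 + 2*40.078 + 8*28.085 + 24*15.999 + 2*1.008 = 869.125 g/mol.
Mass of Si per formula unit: 8 × 28.085 = 224.680 g.
Weight fraction Si = 224.680 / 869.125 = 0.2585.

25.85 weight percent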